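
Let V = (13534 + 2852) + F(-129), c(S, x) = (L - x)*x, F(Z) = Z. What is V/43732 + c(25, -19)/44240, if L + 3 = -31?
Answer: 36583665/96735184 ≈ 0.37818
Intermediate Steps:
L = -34 (L = -3 - 31 = -34)
c(S, x) = x*(-34 - x) (c(S, x) = (-34 - x)*x = x*(-34 - x))
V = 16257 (V = (13534 + 2852) - 129 = 16386 - 129 = 16257)
V/43732 + c(25, -19)/44240 = 16257/43732 - 1*(-19)*(34 - 19)/44240 = 16257*(1/43732) - 1*(-19)*15*(1/44240) = 16257/43732 + 285*(1/44240) = 16257/43732 + 57/8848 = 36583665/96735184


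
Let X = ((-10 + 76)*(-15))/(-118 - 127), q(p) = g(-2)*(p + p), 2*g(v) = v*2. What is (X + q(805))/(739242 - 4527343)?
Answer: 157582/185616949 ≈ 0.00084896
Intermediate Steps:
g(v) = v (g(v) = (v*2)/2 = (2*v)/2 = v)
q(p) = -4*p (q(p) = -2*(p + p) = -4*p)
X = 198/49 (X = (66*(-15))/(-245) = -990*(-1/245) = 198/49 ≈ 4.0408)
(X + q(805))/(739242 - 4527343) = (198/49 - 4*805)/(739242 - 4527343) = (198/49 - 3220)/(-3788101) = -157582/49*(-1/3788101) = 157582/185616949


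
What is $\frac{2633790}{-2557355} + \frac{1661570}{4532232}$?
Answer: $- \frac{768772297193}{1159052616636} \approx -0.66328$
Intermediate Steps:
$\frac{2633790}{-2557355} + \frac{1661570}{4532232} = 2633790 \left(- \frac{1}{2557355}\right) + 1661570 \cdot \frac{1}{4532232} = - \frac{526758}{511471} + \frac{830785}{2266116} = - \frac{768772297193}{1159052616636}$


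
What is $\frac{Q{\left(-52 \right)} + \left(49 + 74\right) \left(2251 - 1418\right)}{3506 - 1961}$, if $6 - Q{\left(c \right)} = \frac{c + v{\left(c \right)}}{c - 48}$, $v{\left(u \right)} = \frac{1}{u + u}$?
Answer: $\frac{355210197}{5356000} \approx 66.32$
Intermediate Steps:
$v{\left(u \right)} = \frac{1}{2 u}$
$Q{\left(c \right)} = 6 - \frac{c + \frac{1}{2 c}}{-48 + c}$ ($Q{\left(c \right)} = 6 - \frac{c + \frac{1}{2 c}}{c - 48} = 6 - \frac{c + \frac{1}{2 c}}{-48 + c}$)
$\frac{Q{\left(-52 \right)} + \left(49 + 74\right) \left(2251 - 1418\right)}{3506 - 1961} = \frac{\frac{-1 - -29952 + 10 \left(-52\right)^{2}}{2 \left(-52\right) \left(-48 - 52\right)} + \left(49 + 74\right) \left(2251 - 1418\right)}{3506 - 1961} = \frac{\frac{1}{2} \left(- \frac{1}{52}\right) \frac{1}{-100} \left(-1 + 29952 + 10 \cdot 2704\right) + 123 \cdot 833}{1545} = \left(\frac{1}{2} \left(- \frac{1}{52}\right) \left(- \frac{1}{100}\right) \left(-1 + 29952 + 27040\right) + 102459\right) \frac{1}{1545} = \left(\frac{1}{2} \left(- \frac{1}{52}\right) \left(- \frac{1}{100}\right) 56991 + 102459\right) \frac{1}{1545} = \left(\frac{56991}{10400} + 102459\right) \frac{1}{1545} = \frac{1065630591}{10400} \cdot \frac{1}{1545} = \frac{355210197}{5356000}$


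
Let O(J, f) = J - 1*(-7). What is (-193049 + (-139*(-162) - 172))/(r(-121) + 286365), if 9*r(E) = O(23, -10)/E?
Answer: -61965189/103950485 ≈ -0.59610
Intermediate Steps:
O(J, f) = 7 + J (O(J, f) = J + 7 = 7 + J)
r(E) = 10/(3*E) (r(E) = ((7 + 23)/E)/9 = (30/E)/9 = 10/(3*E))
(-193049 + (-139*(-162) - 172))/(r(-121) + 286365) = (-193049 + (-139*(-162) - 172))/((10/3)/(-121) + 286365) = (-193049 + (22518 - 172))/((10/3)*(-1/121) + 286365) = (-193049 + 22346)/(-10/363 + 286365) = -170703/103950485/363 = -170703*363/103950485 = -61965189/103950485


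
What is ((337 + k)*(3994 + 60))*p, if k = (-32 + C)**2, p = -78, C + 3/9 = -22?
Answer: -3120169208/3 ≈ -1.0401e+9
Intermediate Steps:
C = -67/3 (C = -1/3 - 22 = -67/3 ≈ -22.333)
k = 26569/9 (k = (-32 - 67/3)**2 = (-163/3)**2 = 26569/9 ≈ 2952.1)
((337 + k)*(3994 + 60))*p = ((337 + 26569/9)*(3994 + 60))*(-78) = ((29602/9)*4054)*(-78) = (120006508/9)*(-78) = -3120169208/3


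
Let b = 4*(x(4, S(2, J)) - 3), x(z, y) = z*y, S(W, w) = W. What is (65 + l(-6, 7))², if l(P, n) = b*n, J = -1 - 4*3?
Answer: 42025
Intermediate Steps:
J = -13 (J = -1 - 12 = -13)
x(z, y) = y*z
b = 20 (b = 4*(2*4 - 3) = 4*(8 - 3) = 4*5 = 20)
l(P, n) = 20*n
(65 + l(-6, 7))² = (65 + 20*7)² = (65 + 140)² = 205² = 42025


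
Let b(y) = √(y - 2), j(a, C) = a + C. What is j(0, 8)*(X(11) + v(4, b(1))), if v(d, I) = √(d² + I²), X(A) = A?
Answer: 88 + 8*√15 ≈ 118.98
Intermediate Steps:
j(a, C) = C + a
b(y) = √(-2 + y)
v(d, I) = √(I² + d²)
j(0, 8)*(X(11) + v(4, b(1))) = (8 + 0)*(11 + √((√(-2 + 1))² + 4²)) = 8*(11 + √((√(-1))² + 16)) = 8*(11 + √(I² + 16)) = 8*(11 + √(-1 + 16)) = 8*(11 + √15) = 88 + 8*√15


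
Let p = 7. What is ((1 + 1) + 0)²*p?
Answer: 28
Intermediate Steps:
((1 + 1) + 0)²*p = ((1 + 1) + 0)²*7 = (2 + 0)²*7 = 2²*7 = 4*7 = 28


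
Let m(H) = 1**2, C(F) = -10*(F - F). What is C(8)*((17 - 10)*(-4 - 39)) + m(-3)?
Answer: 1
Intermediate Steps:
C(F) = 0 (C(F) = -10*0 = 0)
m(H) = 1
C(8)*((17 - 10)*(-4 - 39)) + m(-3) = 0*((17 - 10)*(-4 - 39)) + 1 = 0*(7*(-43)) + 1 = 0*(-301) + 1 = 0 + 1 = 1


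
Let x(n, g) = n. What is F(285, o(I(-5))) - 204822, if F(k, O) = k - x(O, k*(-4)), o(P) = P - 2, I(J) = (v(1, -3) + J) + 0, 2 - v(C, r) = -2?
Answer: -204534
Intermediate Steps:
v(C, r) = 4 (v(C, r) = 2 - 1*(-2) = 2 + 2 = 4)
I(J) = 4 + J (I(J) = (4 + J) + 0 = 4 + J)
o(P) = -2 + P
F(k, O) = k - O
F(285, o(I(-5))) - 204822 = (285 - (-2 + (4 - 5))) - 204822 = (285 - (-2 - 1)) - 204822 = (285 - 1*(-3)) - 204822 = (285 + 3) - 204822 = 288 - 204822 = -204534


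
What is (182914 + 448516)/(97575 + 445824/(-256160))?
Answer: 5054597150/781073943 ≈ 6.4713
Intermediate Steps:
(182914 + 448516)/(97575 + 445824/(-256160)) = 631430/(97575 + 445824*(-1/256160)) = 631430/(97575 - 13932/8005) = 631430/(781073943/8005) = 631430*(8005/781073943) = 5054597150/781073943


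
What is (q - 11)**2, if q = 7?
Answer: 16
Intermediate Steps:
(q - 11)**2 = (7 - 11)**2 = (-4)**2 = 16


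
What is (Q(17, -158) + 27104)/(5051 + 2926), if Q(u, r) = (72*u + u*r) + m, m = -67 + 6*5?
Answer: 8535/2659 ≈ 3.2099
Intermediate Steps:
m = -37 (m = -67 + 30 = -37)
Q(u, r) = -37 + 72*u + r*u (Q(u, r) = (72*u + u*r) - 37 = (72*u + r*u) - 37 = -37 + 72*u + r*u)
(Q(17, -158) + 27104)/(5051 + 2926) = ((-37 + 72*17 - 158*17) + 27104)/(5051 + 2926) = ((-37 + 1224 - 2686) + 27104)/7977 = (-1499 + 27104)*(1/7977) = 25605*(1/7977) = 8535/2659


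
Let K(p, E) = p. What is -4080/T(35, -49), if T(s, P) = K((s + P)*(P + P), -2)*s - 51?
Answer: -4080/47969 ≈ -0.085055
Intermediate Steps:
T(s, P) = -51 + 2*P*s*(P + s) (T(s, P) = ((s + P)*(P + P))*s - 51 = ((P + s)*(2*P))*s - 51 = (2*P*(P + s))*s - 51 = 2*P*s*(P + s) - 51 = -51 + 2*P*s*(P + s))
-4080/T(35, -49) = -4080/(-51 + 2*(-49)*35*(-49 + 35)) = -4080/(-51 + 2*(-49)*35*(-14)) = -4080/(-51 + 48020) = -4080/47969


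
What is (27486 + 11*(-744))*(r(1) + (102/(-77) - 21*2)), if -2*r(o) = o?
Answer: -65134599/77 ≈ -8.4590e+5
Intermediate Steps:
r(o) = -o/2
(27486 + 11*(-744))*(r(1) + (102/(-77) - 21*2)) = (27486 + 11*(-744))*(-½*1 + (102/(-77) - 21*2)) = (27486 - 8184)*(-½ + (102*(-1/77) - 42)) = 19302*(-½ + (-102/77 - 42)) = 19302*(-½ - 3336/77) = 19302*(-6749/154) = -65134599/77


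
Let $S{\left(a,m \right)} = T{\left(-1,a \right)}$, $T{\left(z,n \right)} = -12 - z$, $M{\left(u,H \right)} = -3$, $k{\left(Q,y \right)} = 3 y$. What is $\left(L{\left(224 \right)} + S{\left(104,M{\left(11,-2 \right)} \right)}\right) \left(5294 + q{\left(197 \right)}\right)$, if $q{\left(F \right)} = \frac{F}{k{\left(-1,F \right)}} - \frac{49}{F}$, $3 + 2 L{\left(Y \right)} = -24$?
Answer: $- \frac{76655698}{591} \approx -1.2971 \cdot 10^{5}$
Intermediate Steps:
$L{\left(Y \right)} = - \frac{27}{2}$ ($L{\left(Y \right)} = - \frac{3}{2} + \frac{1}{2} \left(-24\right) = - \frac{3}{2} - 12 = - \frac{27}{2}$)
$q{\left(F \right)} = \frac{1}{3} - \frac{49}{F}$ ($q{\left(F \right)} = \frac{F}{3 F} - \frac{49}{F} = F \frac{1}{3 F} - \frac{49}{F} = \frac{1}{3} - \frac{49}{F}$)
$S{\left(a,m \right)} = -11$ ($S{\left(a,m \right)} = -12 - -1 = -12 + 1 = -11$)
$\left(L{\left(224 \right)} + S{\left(104,M{\left(11,-2 \right)} \right)}\right) \left(5294 + q{\left(197 \right)}\right) = \left(- \frac{27}{2} - 11\right) \left(5294 + \frac{-147 + 197}{3 \cdot 197}\right) = - \frac{49 \left(5294 + \frac{1}{3} \cdot \frac{1}{197} \cdot 50\right)}{2} = - \frac{49 \left(5294 + \frac{50}{591}\right)}{2} = \left(- \frac{49}{2}\right) \frac{3128804}{591} = - \frac{76655698}{591}$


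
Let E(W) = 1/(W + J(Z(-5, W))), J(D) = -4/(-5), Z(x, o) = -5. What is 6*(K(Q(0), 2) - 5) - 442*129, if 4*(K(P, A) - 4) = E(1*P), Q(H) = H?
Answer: -456177/8 ≈ -57022.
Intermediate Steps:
J(D) = ⅘ (J(D) = -4*(-⅕) = ⅘)
E(W) = 1/(⅘ + W) (E(W) = 1/(W + ⅘) = 1/(⅘ + W))
K(P, A) = 4 + 5/(4*(4 + 5*P)) (K(P, A) = 4 + (5/(4 + 5*(1*P)))/4 = 4 + (5/(4 + 5*P))/4 = 4 + 5/(4*(4 + 5*P)))
6*(K(Q(0), 2) - 5) - 442*129 = 6*((69 + 80*0)/(4*(4 + 5*0)) - 5) - 442*129 = 6*((69 + 0)/(4*(4 + 0)) - 5) - 57018 = 6*((¼)*69/4 - 5) - 57018 = 6*((¼)*(¼)*69 - 5) - 57018 = 6*(69/16 - 5) - 57018 = 6*(-11/16) - 57018 = -33/8 - 57018 = -456177/8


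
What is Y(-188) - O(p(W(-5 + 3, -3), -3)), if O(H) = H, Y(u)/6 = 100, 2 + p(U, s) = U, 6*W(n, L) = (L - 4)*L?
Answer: 1197/2 ≈ 598.50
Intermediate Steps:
W(n, L) = L*(-4 + L)/6 (W(n, L) = ((L - 4)*L)/6 = ((-4 + L)*L)/6 = (L*(-4 + L))/6 = L*(-4 + L)/6)
p(U, s) = -2 + U
Y(u) = 600 (Y(u) = 6*100 = 600)
Y(-188) - O(p(W(-5 + 3, -3), -3)) = 600 - (-2 + (1/6)*(-3)*(-4 - 3)) = 600 - (-2 + (1/6)*(-3)*(-7)) = 600 - (-2 + 7/2) = 600 - 1*3/2 = 600 - 3/2 = 1197/2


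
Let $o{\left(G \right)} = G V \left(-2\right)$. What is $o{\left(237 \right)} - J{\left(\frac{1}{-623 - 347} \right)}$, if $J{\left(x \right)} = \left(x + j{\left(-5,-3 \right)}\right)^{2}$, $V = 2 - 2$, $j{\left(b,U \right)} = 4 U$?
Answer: $- \frac{135512881}{940900} \approx -144.02$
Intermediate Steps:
$V = 0$ ($V = 2 - 2 = 0$)
$o{\left(G \right)} = 0$ ($o{\left(G \right)} = G 0 \left(-2\right) = 0 \left(-2\right) = 0$)
$J{\left(x \right)} = \left(-12 + x\right)^{2}$ ($J{\left(x \right)} = \left(x + 4 \left(-3\right)\right)^{2} = \left(x - 12\right)^{2} = \left(-12 + x\right)^{2}$)
$o{\left(237 \right)} - J{\left(\frac{1}{-623 - 347} \right)} = 0 - \left(-12 + \frac{1}{-623 - 347}\right)^{2} = 0 - \left(-12 + \frac{1}{-970}\right)^{2} = 0 - \left(-12 - \frac{1}{970}\right)^{2} = 0 - \left(- \frac{11641}{970}\right)^{2} = 0 - \frac{135512881}{940900} = - \frac{135512881}{940900}$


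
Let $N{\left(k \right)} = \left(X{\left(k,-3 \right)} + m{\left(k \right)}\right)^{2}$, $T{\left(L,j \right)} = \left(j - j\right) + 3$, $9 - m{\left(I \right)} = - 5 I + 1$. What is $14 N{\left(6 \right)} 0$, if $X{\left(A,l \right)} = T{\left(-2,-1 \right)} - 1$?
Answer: $0$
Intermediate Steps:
$m{\left(I \right)} = 8 + 5 I$ ($m{\left(I \right)} = 9 - \left(- 5 I + 1\right) = 9 - \left(1 - 5 I\right) = 9 + \left(-1 + 5 I\right) = 8 + 5 I$)
$T{\left(L,j \right)} = 3$ ($T{\left(L,j \right)} = 0 + 3 = 3$)
$X{\left(A,l \right)} = 2$ ($X{\left(A,l \right)} = 3 - 1 = 2$)
$N{\left(k \right)} = \left(10 + 5 k\right)^{2}$ ($N{\left(k \right)} = \left(2 + \left(8 + 5 k\right)\right)^{2} = \left(10 + 5 k\right)^{2}$)
$14 N{\left(6 \right)} 0 = 14 \cdot 25 \left(2 + 6\right)^{2} \cdot 0 = 14 \cdot 25 \cdot 8^{2} \cdot 0 = 14 \cdot 25 \cdot 64 \cdot 0 = 14 \cdot 1600 \cdot 0 = 22400 \cdot 0 = 0$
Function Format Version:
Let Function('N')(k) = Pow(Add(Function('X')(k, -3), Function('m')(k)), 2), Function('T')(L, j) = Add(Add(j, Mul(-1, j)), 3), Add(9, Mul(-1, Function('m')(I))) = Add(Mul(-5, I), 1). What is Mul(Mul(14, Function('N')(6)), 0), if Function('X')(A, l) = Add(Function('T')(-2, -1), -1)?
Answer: 0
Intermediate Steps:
Function('m')(I) = Add(8, Mul(5, I)) (Function('m')(I) = Add(9, Mul(-1, Add(Mul(-5, I), 1))) = Add(9, Mul(-1, Add(1, Mul(-5, I)))) = Add(9, Add(-1, Mul(5, I))) = Add(8, Mul(5, I)))
Function('T')(L, j) = 3 (Function('T')(L, j) = Add(0, 3) = 3)
Function('X')(A, l) = 2 (Function('X')(A, l) = Add(3, -1) = 2)
Function('N')(k) = Pow(Add(10, Mul(5, k)), 2) (Function('N')(k) = Pow(Add(2, Add(8, Mul(5, k))), 2) = Pow(Add(10, Mul(5, k)), 2))
Mul(Mul(14, Function('N')(6)), 0) = Mul(Mul(14, Mul(25, Pow(Add(2, 6), 2))), 0) = Mul(Mul(14, Mul(25, Pow(8, 2))), 0) = Mul(Mul(14, Mul(25, 64)), 0) = Mul(Mul(14, 1600), 0) = Mul(22400, 0) = 0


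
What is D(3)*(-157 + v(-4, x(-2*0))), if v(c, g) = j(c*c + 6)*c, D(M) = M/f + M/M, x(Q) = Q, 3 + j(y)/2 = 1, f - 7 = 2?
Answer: -188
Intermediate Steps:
f = 9 (f = 7 + 2 = 9)
j(y) = -4 (j(y) = -6 + 2*1 = -6 + 2 = -4)
D(M) = 1 + M/9 (D(M) = M/9 + M/M = M*(⅑) + 1 = M/9 + 1 = 1 + M/9)
v(c, g) = -4*c
D(3)*(-157 + v(-4, x(-2*0))) = (1 + (⅑)*3)*(-157 - 4*(-4)) = (1 + ⅓)*(-157 + 16) = (4/3)*(-141) = -188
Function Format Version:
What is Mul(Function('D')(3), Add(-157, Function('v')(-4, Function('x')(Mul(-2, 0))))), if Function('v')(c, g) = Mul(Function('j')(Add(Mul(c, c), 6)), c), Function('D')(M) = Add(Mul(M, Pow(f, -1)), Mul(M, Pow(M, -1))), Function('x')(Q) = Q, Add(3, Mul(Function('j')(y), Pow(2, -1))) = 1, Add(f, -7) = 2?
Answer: -188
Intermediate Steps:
f = 9 (f = Add(7, 2) = 9)
Function('j')(y) = -4 (Function('j')(y) = Add(-6, Mul(2, 1)) = Add(-6, 2) = -4)
Function('D')(M) = Add(1, Mul(Rational(1, 9), M)) (Function('D')(M) = Add(Mul(M, Pow(9, -1)), Mul(M, Pow(M, -1))) = Add(Mul(M, Rational(1, 9)), 1) = Add(Mul(Rational(1, 9), M), 1) = Add(1, Mul(Rational(1, 9), M)))
Function('v')(c, g) = Mul(-4, c)
Mul(Function('D')(3), Add(-157, Function('v')(-4, Function('x')(Mul(-2, 0))))) = Mul(Add(1, Mul(Rational(1, 9), 3)), Add(-157, Mul(-4, -4))) = Mul(Add(1, Rational(1, 3)), Add(-157, 16)) = Mul(Rational(4, 3), -141) = -188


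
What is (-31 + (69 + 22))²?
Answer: 3600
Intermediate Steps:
(-31 + (69 + 22))² = (-31 + 91)² = 60² = 3600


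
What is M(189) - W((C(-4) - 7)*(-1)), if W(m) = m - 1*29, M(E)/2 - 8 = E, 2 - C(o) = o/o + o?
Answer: 421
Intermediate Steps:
C(o) = 1 - o (C(o) = 2 - (o/o + o) = 2 - (1 + o) = 2 + (-1 - o) = 1 - o)
M(E) = 16 + 2*E
W(m) = -29 + m (W(m) = m - 29 = -29 + m)
M(189) - W((C(-4) - 7)*(-1)) = (16 + 2*189) - (-29 + ((1 - 1*(-4)) - 7)*(-1)) = (16 + 378) - (-29 + ((1 + 4) - 7)*(-1)) = 394 - (-29 + (5 - 7)*(-1)) = 394 - (-29 - 2*(-1)) = 394 - (-29 + 2) = 394 - 1*(-27) = 394 + 27 = 421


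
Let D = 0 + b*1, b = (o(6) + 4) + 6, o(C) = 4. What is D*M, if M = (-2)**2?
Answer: 56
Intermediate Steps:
b = 14 (b = (4 + 4) + 6 = 8 + 6 = 14)
M = 4
D = 14 (D = 0 + 14*1 = 0 + 14 = 14)
D*M = 14*4 = 56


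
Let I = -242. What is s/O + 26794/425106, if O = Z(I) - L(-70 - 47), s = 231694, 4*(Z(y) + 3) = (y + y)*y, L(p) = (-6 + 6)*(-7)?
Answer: 2612605555/327544173 ≈ 7.9763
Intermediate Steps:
L(p) = 0 (L(p) = 0*(-7) = 0)
Z(y) = -3 + y**2/2 (Z(y) = -3 + ((y + y)*y)/4 = -3 + ((2*y)*y)/4 = -3 + (2*y**2)/4 = -3 + y**2/2)
O = 29279 (O = (-3 + (1/2)*(-242)**2) - 1*0 = (-3 + (1/2)*58564) + 0 = (-3 + 29282) + 0 = 29279 + 0 = 29279)
s/O + 26794/425106 = 231694/29279 + 26794/425106 = 231694*(1/29279) + 26794*(1/425106) = 231694/29279 + 13397/212553 = 2612605555/327544173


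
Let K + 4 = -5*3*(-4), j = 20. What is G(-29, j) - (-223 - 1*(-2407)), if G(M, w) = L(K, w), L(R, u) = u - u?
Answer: -2184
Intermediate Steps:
K = 56 (K = -4 - 5*3*(-4) = -4 - 15*(-4) = -4 + 60 = 56)
L(R, u) = 0
G(M, w) = 0
G(-29, j) - (-223 - 1*(-2407)) = 0 - (-223 - 1*(-2407)) = 0 - (-223 + 2407) = 0 - 1*2184 = 0 - 2184 = -2184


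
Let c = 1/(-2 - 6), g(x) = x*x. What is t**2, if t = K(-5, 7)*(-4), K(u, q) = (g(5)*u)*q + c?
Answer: 49014001/4 ≈ 1.2254e+7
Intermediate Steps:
g(x) = x**2
c = -1/8 (c = 1/(-8) = -1/8 ≈ -0.12500)
K(u, q) = -1/8 + 25*q*u (K(u, q) = (5**2*u)*q - 1/8 = (25*u)*q - 1/8 = 25*q*u - 1/8 = -1/8 + 25*q*u)
t = 7001/2 (t = (-1/8 + 25*7*(-5))*(-4) = (-1/8 - 875)*(-4) = -7001/8*(-4) = 7001/2 ≈ 3500.5)
t**2 = (7001/2)**2 = 49014001/4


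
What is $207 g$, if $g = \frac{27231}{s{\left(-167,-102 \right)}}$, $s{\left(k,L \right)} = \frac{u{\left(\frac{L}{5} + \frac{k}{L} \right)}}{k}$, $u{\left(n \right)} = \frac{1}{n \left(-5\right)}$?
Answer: $- \frac{3002587737597}{34} \approx -8.8311 \cdot 10^{10}$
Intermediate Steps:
$u{\left(n \right)} = - \frac{1}{5 n}$ ($u{\left(n \right)} = \frac{1}{\left(-5\right) n} = - \frac{1}{5 n}$)
$s{\left(k,L \right)} = - \frac{1}{5 k \left(\frac{L}{5} + \frac{k}{L}\right)}$ ($s{\left(k,L \right)} = \frac{\left(- \frac{1}{5}\right) \frac{1}{\frac{L}{5} + \frac{k}{L}}}{k} = - \frac{1}{5 k \left(\frac{L}{5} + \frac{k}{L}\right)}$)
$g = - \frac{14505254771}{34}$ ($g = \frac{27231}{\left(-1\right) \left(-102\right) \frac{1}{-167} \frac{1}{\left(-102\right)^{2} + 5 \left(-167\right)}} = \frac{27231}{\left(-1\right) \left(-102\right) \left(- \frac{1}{167}\right) \frac{1}{10404 - 835}} = \frac{27231}{\left(-1\right) \left(-102\right) \left(- \frac{1}{167}\right) \frac{1}{9569}} = \frac{27231}{- \frac{102}{1598023}} = 27231 \left(- \frac{1598023}{102}\right) = - \frac{14505254771}{34} \approx -4.2663 \cdot 10^{8}$)
$207 g = 207 \left(- \frac{14505254771}{34}\right) = - \frac{3002587737597}{34}$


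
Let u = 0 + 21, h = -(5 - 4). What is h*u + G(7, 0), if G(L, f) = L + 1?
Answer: -13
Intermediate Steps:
G(L, f) = 1 + L
h = -1 (h = -1*1 = -1)
u = 21
h*u + G(7, 0) = -1*21 + (1 + 7) = -21 + 8 = -13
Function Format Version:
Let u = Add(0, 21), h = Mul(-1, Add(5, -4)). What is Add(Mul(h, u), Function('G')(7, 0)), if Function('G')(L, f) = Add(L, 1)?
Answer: -13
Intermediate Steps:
Function('G')(L, f) = Add(1, L)
h = -1 (h = Mul(-1, 1) = -1)
u = 21
Add(Mul(h, u), Function('G')(7, 0)) = Add(Mul(-1, 21), Add(1, 7)) = Add(-21, 8) = -13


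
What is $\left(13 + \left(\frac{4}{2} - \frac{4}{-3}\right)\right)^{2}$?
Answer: $\frac{2401}{9} \approx 266.78$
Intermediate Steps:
$\left(13 + \left(\frac{4}{2} - \frac{4}{-3}\right)\right)^{2} = \left(13 + \left(4 \cdot \frac{1}{2} - - \frac{4}{3}\right)\right)^{2} = \left(13 + \left(2 + \frac{4}{3}\right)\right)^{2} = \left(13 + \frac{10}{3}\right)^{2} = \left(\frac{49}{3}\right)^{2} = \frac{2401}{9}$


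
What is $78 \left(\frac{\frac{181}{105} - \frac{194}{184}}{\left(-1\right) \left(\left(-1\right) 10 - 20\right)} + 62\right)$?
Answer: $\frac{233662871}{48300} \approx 4837.7$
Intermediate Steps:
$78 \left(\frac{\frac{181}{105} - \frac{194}{184}}{\left(-1\right) \left(\left(-1\right) 10 - 20\right)} + 62\right) = 78 \left(\frac{181 \cdot \frac{1}{105} - \frac{97}{92}}{\left(-1\right) \left(-10 - 20\right)} + 62\right) = 78 \left(\frac{\frac{181}{105} - \frac{97}{92}}{\left(-1\right) \left(-30\right)} + 62\right) = 78 \left(\frac{6467}{9660 \cdot 30} + 62\right) = 78 \left(\frac{6467}{9660} \cdot \frac{1}{30} + 62\right) = 78 \left(\frac{6467}{289800} + 62\right) = 78 \cdot \frac{17974067}{289800} = \frac{233662871}{48300}$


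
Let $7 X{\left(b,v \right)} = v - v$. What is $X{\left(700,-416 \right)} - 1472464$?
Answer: $-1472464$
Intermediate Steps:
$X{\left(b,v \right)} = 0$ ($X{\left(b,v \right)} = \frac{v - v}{7} = \frac{1}{7} \cdot 0 = 0$)
$X{\left(700,-416 \right)} - 1472464 = 0 - 1472464 = -1472464$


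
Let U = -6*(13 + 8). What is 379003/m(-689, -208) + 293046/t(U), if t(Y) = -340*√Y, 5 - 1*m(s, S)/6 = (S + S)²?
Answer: -379003/1038306 + 2873*I*√14/140 ≈ -0.36502 + 76.784*I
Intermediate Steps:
m(s, S) = 30 - 24*S² (m(s, S) = 30 - 6*(S + S)² = 30 - 6*4*S² = 30 - 24*S²)
U = -126 (U = -6*21 = -126)
379003/m(-689, -208) + 293046/t(U) = 379003/(30 - 24*(-208)²) + 293046/((-1020*I*√14)) = 379003/(30 - 24*43264) + 293046/((-1020*I*√14)) = 379003/(30 - 1038336) + 293046/((-1020*I*√14)) = 379003/(-1038306) + 293046*(I*√14/14280) = 379003*(-1/1038306) + 2873*I*√14/140 = -379003/1038306 + 2873*I*√14/140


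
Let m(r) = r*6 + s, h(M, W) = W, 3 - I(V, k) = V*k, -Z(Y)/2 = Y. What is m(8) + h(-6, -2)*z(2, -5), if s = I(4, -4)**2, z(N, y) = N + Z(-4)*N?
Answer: 373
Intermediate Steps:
Z(Y) = -2*Y
I(V, k) = 3 - V*k
z(N, y) = 9*N (z(N, y) = N + (-2*(-4))*N = N + 8*N = 9*N)
s = 361 (s = (3 - 1*4*(-4))**2 = (3 + 16)**2 = 19**2 = 361)
m(r) = 361 + 6*r (m(r) = r*6 + 361 = 6*r + 361 = 361 + 6*r)
m(8) + h(-6, -2)*z(2, -5) = (361 + 6*8) - 18*2 = (361 + 48) - 2*18 = 409 - 36 = 373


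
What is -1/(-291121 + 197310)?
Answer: 1/93811 ≈ 1.0660e-5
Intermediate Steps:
-1/(-291121 + 197310) = -1/(-93811) = -1*(-1/93811) = 1/93811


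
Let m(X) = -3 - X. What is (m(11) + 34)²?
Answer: 400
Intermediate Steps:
(m(11) + 34)² = ((-3 - 1*11) + 34)² = ((-3 - 11) + 34)² = (-14 + 34)² = 20² = 400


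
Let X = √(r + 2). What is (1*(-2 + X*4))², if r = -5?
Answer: -44 - 16*I*√3 ≈ -44.0 - 27.713*I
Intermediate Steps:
X = I*√3 (X = √(-5 + 2) = √(-3) = I*√3 ≈ 1.732*I)
(1*(-2 + X*4))² = (1*(-2 + (I*√3)*4))² = (1*(-2 + 4*I*√3))² = (-2 + 4*I*√3)²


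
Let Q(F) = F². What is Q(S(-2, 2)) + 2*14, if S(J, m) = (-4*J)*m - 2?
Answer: 224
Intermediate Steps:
S(J, m) = -2 - 4*J*m (S(J, m) = -4*J*m - 2 = -2 - 4*J*m)
Q(S(-2, 2)) + 2*14 = (-2 - 4*(-2)*2)² + 2*14 = (-2 + 16)² + 28 = 14² + 28 = 196 + 28 = 224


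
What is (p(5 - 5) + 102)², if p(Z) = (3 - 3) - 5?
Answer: 9409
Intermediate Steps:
p(Z) = -5 (p(Z) = 0 - 5 = -5)
(p(5 - 5) + 102)² = (-5 + 102)² = 97² = 9409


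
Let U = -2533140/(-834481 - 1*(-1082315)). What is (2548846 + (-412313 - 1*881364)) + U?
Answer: 155535510403/123917 ≈ 1.2552e+6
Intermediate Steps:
U = -1266570/123917 (U = -2533140/(-834481 + 1082315) = -2533140/247834 = -2533140*1/247834 = -1266570/123917 ≈ -10.221)
(2548846 + (-412313 - 1*881364)) + U = (2548846 + (-412313 - 1*881364)) - 1266570/123917 = (2548846 + (-412313 - 881364)) - 1266570/123917 = (2548846 - 1293677) - 1266570/123917 = 1255169 - 1266570/123917 = 155535510403/123917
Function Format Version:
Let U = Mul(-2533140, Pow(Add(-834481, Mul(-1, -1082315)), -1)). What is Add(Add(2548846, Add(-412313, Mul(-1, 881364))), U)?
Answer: Rational(155535510403, 123917) ≈ 1.2552e+6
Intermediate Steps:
U = Rational(-1266570, 123917) (U = Mul(-2533140, Pow(Add(-834481, 1082315), -1)) = Mul(-2533140, Pow(247834, -1)) = Mul(-2533140, Rational(1, 247834)) = Rational(-1266570, 123917) ≈ -10.221)
Add(Add(2548846, Add(-412313, Mul(-1, 881364))), U) = Add(Add(2548846, Add(-412313, Mul(-1, 881364))), Rational(-1266570, 123917)) = Add(Add(2548846, Add(-412313, -881364)), Rational(-1266570, 123917)) = Add(Add(2548846, -1293677), Rational(-1266570, 123917)) = Add(1255169, Rational(-1266570, 123917)) = Rational(155535510403, 123917)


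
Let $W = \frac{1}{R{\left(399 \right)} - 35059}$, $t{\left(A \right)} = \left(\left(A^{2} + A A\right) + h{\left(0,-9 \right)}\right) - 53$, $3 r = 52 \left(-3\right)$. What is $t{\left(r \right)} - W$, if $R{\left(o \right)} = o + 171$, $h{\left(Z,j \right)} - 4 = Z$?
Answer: $\frac{184826552}{34489} \approx 5359.0$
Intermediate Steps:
$h{\left(Z,j \right)} = 4 + Z$
$R{\left(o \right)} = 171 + o$
$r = -52$ ($r = \frac{52 \left(-3\right)}{3} = \frac{1}{3} \left(-156\right) = -52$)
$t{\left(A \right)} = -49 + 2 A^{2}$ ($t{\left(A \right)} = \left(\left(A^{2} + A A\right) + \left(4 + 0\right)\right) - 53 = \left(\left(A^{2} + A^{2}\right) + 4\right) - 53 = \left(2 A^{2} + 4\right) - 53 = \left(4 + 2 A^{2}\right) - 53 = -49 + 2 A^{2}$)
$W = - \frac{1}{34489}$ ($W = \frac{1}{\left(171 + 399\right) - 35059} = \frac{1}{570 - 35059} = \frac{1}{-34489} = - \frac{1}{34489} \approx -2.8995 \cdot 10^{-5}$)
$t{\left(r \right)} - W = \left(-49 + 2 \left(-52\right)^{2}\right) - - \frac{1}{34489} = \left(-49 + 2 \cdot 2704\right) + \frac{1}{34489} = \left(-49 + 5408\right) + \frac{1}{34489} = 5359 + \frac{1}{34489} = \frac{184826552}{34489}$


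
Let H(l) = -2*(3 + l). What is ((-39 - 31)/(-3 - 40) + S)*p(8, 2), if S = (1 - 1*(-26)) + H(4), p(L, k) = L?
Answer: 5032/43 ≈ 117.02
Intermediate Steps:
H(l) = -6 - 2*l
S = 13 (S = (1 - 1*(-26)) + (-6 - 2*4) = (1 + 26) + (-6 - 8) = 27 - 14 = 13)
((-39 - 31)/(-3 - 40) + S)*p(8, 2) = ((-39 - 31)/(-3 - 40) + 13)*8 = (-70/(-43) + 13)*8 = (-70*(-1/43) + 13)*8 = (70/43 + 13)*8 = (629/43)*8 = 5032/43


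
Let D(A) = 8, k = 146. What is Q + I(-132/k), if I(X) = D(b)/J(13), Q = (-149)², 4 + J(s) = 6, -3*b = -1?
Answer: 22205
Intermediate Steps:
b = ⅓ (b = -⅓*(-1) = ⅓ ≈ 0.33333)
J(s) = 2 (J(s) = -4 + 6 = 2)
Q = 22201
I(X) = 4 (I(X) = 8/2 = 8*(½) = 4)
Q + I(-132/k) = 22201 + 4 = 22205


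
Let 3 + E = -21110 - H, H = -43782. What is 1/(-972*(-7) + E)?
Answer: 1/29473 ≈ 3.3929e-5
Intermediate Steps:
E = 22669 (E = -3 + (-21110 - 1*(-43782)) = -3 + (-21110 + 43782) = -3 + 22672 = 22669)
1/(-972*(-7) + E) = 1/(-972*(-7) + 22669) = 1/(6804 + 22669) = 1/29473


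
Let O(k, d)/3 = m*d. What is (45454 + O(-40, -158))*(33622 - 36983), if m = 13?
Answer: -132060412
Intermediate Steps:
O(k, d) = 39*d (O(k, d) = 3*(13*d) = 39*d)
(45454 + O(-40, -158))*(33622 - 36983) = (45454 + 39*(-158))*(33622 - 36983) = (45454 - 6162)*(-3361) = 39292*(-3361) = -132060412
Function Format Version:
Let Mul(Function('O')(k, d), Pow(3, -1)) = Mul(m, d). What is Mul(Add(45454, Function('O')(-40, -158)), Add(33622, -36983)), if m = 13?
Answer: -132060412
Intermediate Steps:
Function('O')(k, d) = Mul(39, d) (Function('O')(k, d) = Mul(3, Mul(13, d)) = Mul(39, d))
Mul(Add(45454, Function('O')(-40, -158)), Add(33622, -36983)) = Mul(Add(45454, Mul(39, -158)), Add(33622, -36983)) = Mul(Add(45454, -6162), -3361) = Mul(39292, -3361) = -132060412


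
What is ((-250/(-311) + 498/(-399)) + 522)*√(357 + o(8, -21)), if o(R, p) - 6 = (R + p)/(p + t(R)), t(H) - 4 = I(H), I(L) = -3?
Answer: 2157311*√36365/41363 ≈ 9945.9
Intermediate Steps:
t(H) = 1 (t(H) = 4 - 3 = 1)
o(R, p) = 6 + (R + p)/(1 + p) (o(R, p) = 6 + (R + p)/(p + 1) = 6 + (R + p)/(1 + p))
((-250/(-311) + 498/(-399)) + 522)*√(357 + o(8, -21)) = ((-250/(-311) + 498/(-399)) + 522)*√(357 + (6 + 8 + 7*(-21))/(1 - 21)) = ((-250*(-1/311) + 498*(-1/399)) + 522)*√(357 + (6 + 8 - 147)/(-20)) = ((250/311 - 166/133) + 522)*√(357 - 1/20*(-133)) = (-18376/41363 + 522)*√(357 + 133/20) = 21573110*√(7273/20)/41363 = 21573110*(√36365/10)/41363 = 2157311*√36365/41363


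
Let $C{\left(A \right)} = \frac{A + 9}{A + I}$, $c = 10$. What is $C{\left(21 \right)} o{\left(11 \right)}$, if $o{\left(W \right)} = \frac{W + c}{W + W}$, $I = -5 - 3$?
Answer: $\frac{315}{143} \approx 2.2028$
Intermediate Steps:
$I = -8$ ($I = -5 - 3 = -8$)
$o{\left(W \right)} = \frac{10 + W}{2 W}$ ($o{\left(W \right)} = \frac{W + 10}{W + W} = \frac{10 + W}{2 W}$)
$C{\left(A \right)} = \frac{9 + A}{-8 + A}$ ($C{\left(A \right)} = \frac{A + 9}{A - 8} = \frac{9 + A}{-8 + A}$)
$C{\left(21 \right)} o{\left(11 \right)} = \frac{9 + 21}{-8 + 21} \frac{10 + 11}{2 \cdot 11} = \frac{1}{13} \cdot 30 \cdot \frac{1}{2} \cdot \frac{1}{11} \cdot 21 = \frac{1}{13} \cdot 30 \cdot \frac{21}{22} = \frac{30}{13} \cdot \frac{21}{22} = \frac{315}{143}$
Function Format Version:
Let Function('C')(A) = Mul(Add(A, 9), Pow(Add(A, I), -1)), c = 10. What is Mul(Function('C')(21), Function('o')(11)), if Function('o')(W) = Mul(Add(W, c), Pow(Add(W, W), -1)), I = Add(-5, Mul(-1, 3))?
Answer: Rational(315, 143) ≈ 2.2028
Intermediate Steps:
I = -8 (I = Add(-5, -3) = -8)
Function('o')(W) = Mul(Rational(1, 2), Pow(W, -1), Add(10, W)) (Function('o')(W) = Mul(Add(W, 10), Pow(Add(W, W), -1)) = Mul(Add(10, W), Pow(Mul(2, W), -1)) = Mul(Add(10, W), Mul(Rational(1, 2), Pow(W, -1))) = Mul(Rational(1, 2), Pow(W, -1), Add(10, W)))
Function('C')(A) = Mul(Pow(Add(-8, A), -1), Add(9, A)) (Function('C')(A) = Mul(Add(A, 9), Pow(Add(A, -8), -1)) = Mul(Add(9, A), Pow(Add(-8, A), -1)) = Mul(Pow(Add(-8, A), -1), Add(9, A)))
Mul(Function('C')(21), Function('o')(11)) = Mul(Mul(Pow(Add(-8, 21), -1), Add(9, 21)), Mul(Rational(1, 2), Pow(11, -1), Add(10, 11))) = Mul(Mul(Pow(13, -1), 30), Mul(Rational(1, 2), Rational(1, 11), 21)) = Mul(Mul(Rational(1, 13), 30), Rational(21, 22)) = Mul(Rational(30, 13), Rational(21, 22)) = Rational(315, 143)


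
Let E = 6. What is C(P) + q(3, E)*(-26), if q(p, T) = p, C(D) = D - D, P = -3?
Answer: -78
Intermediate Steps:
C(D) = 0
C(P) + q(3, E)*(-26) = 0 + 3*(-26) = 0 - 78 = -78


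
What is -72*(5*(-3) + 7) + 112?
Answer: 688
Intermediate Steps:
-72*(5*(-3) + 7) + 112 = -72*(-15 + 7) + 112 = -72*(-8) + 112 = 576 + 112 = 688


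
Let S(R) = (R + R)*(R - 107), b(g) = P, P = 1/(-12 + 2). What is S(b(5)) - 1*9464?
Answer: -472129/50 ≈ -9442.6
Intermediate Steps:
P = -1/10 (P = 1/(-10) = -1/10 ≈ -0.10000)
b(g) = -1/10
S(R) = 2*R*(-107 + R) (S(R) = (2*R)*(-107 + R) = 2*R*(-107 + R))
S(b(5)) - 1*9464 = 2*(-1/10)*(-107 - 1/10) - 1*9464 = 2*(-1/10)*(-1071/10) - 9464 = 1071/50 - 9464 = -472129/50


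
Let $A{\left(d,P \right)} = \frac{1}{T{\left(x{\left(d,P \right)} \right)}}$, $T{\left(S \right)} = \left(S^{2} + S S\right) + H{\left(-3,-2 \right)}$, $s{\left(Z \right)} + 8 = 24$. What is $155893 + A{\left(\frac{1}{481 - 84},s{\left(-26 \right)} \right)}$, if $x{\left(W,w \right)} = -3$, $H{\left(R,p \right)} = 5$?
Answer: $\frac{3585540}{23} \approx 1.5589 \cdot 10^{5}$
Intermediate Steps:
$s{\left(Z \right)} = 16$ ($s{\left(Z \right)} = -8 + 24 = 16$)
$T{\left(S \right)} = 5 + 2 S^{2}$ ($T{\left(S \right)} = \left(S^{2} + S S\right) + 5 = \left(S^{2} + S^{2}\right) + 5 = 2 S^{2} + 5 = 5 + 2 S^{2}$)
$A{\left(d,P \right)} = \frac{1}{23}$ ($A{\left(d,P \right)} = \frac{1}{5 + 2 \left(-3\right)^{2}} = \frac{1}{5 + 2 \cdot 9} = \frac{1}{5 + 18} = \frac{1}{23}$)
$155893 + A{\left(\frac{1}{481 - 84},s{\left(-26 \right)} \right)} = 155893 + \frac{1}{23} = \frac{3585540}{23}$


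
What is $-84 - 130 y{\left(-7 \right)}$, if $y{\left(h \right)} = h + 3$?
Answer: $436$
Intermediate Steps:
$y{\left(h \right)} = 3 + h$
$-84 - 130 y{\left(-7 \right)} = -84 - 130 \left(3 - 7\right) = -84 - -520 = -84 + 520 = 436$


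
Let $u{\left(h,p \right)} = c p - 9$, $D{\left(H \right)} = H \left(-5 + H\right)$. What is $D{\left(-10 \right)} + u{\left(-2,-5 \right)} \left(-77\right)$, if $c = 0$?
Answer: $843$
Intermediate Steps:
$u{\left(h,p \right)} = -9$ ($u{\left(h,p \right)} = 0 p - 9 = 0 - 9 = -9$)
$D{\left(-10 \right)} + u{\left(-2,-5 \right)} \left(-77\right) = - 10 \left(-5 - 10\right) - -693 = \left(-10\right) \left(-15\right) + 693 = 150 + 693 = 843$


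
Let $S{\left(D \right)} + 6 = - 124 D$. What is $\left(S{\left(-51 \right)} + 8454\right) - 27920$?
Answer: $-13148$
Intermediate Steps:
$S{\left(D \right)} = -6 - 124 D$
$\left(S{\left(-51 \right)} + 8454\right) - 27920 = \left(\left(-6 - -6324\right) + 8454\right) - 27920 = \left(\left(-6 + 6324\right) + 8454\right) - 27920 = \left(6318 + 8454\right) - 27920 = 14772 - 27920 = -13148$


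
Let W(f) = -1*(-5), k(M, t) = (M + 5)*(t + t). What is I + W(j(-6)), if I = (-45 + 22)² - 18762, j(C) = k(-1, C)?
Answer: -18228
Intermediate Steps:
k(M, t) = 2*t*(5 + M) (k(M, t) = (5 + M)*(2*t) = 2*t*(5 + M))
j(C) = 8*C (j(C) = 2*C*(5 - 1) = 2*C*4 = 8*C)
W(f) = 5
I = -18233 (I = (-23)² - 18762 = 529 - 18762 = -18233)
I + W(j(-6)) = -18233 + 5 = -18228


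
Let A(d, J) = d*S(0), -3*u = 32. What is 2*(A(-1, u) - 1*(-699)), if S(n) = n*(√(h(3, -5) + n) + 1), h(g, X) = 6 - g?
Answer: 1398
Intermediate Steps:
u = -32/3 (u = -⅓*32 = -32/3 ≈ -10.667)
S(n) = n*(1 + √(3 + n)) (S(n) = n*(√((6 - 1*3) + n) + 1) = n*(√((6 - 3) + n) + 1) = n*(√(3 + n) + 1) = n*(1 + √(3 + n)))
A(d, J) = 0 (A(d, J) = d*(0*(1 + √(3 + 0))) = d*(0*(1 + √3)) = d*0 = 0)
2*(A(-1, u) - 1*(-699)) = 2*(0 - 1*(-699)) = 2*(0 + 699) = 2*699 = 1398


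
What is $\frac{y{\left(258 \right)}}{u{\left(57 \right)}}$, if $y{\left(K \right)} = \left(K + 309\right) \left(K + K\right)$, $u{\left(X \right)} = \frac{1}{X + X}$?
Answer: $33353208$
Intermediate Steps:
$u{\left(X \right)} = \frac{1}{2 X}$
$y{\left(K \right)} = 2 K \left(309 + K\right)$ ($y{\left(K \right)} = \left(309 + K\right) 2 K = 2 K \left(309 + K\right)$)
$\frac{y{\left(258 \right)}}{u{\left(57 \right)}} = \frac{2 \cdot 258 \left(309 + 258\right)}{\frac{1}{2} \cdot \frac{1}{57}} = \frac{2 \cdot 258 \cdot 567}{\frac{1}{2} \cdot \frac{1}{57}} = 292572 \frac{1}{\frac{1}{114}} = 292572 \cdot 114 = 33353208$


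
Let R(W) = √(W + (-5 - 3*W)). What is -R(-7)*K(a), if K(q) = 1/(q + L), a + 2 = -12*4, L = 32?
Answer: ⅙ ≈ 0.16667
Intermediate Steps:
a = -50 (a = -2 - 12*4 = -2 - 48 = -50)
K(q) = 1/(32 + q) (K(q) = 1/(q + 32) = 1/(32 + q))
R(W) = √(-5 - 2*W)
-R(-7)*K(a) = -√(-5 - 2*(-7))/(32 - 50) = -√(-5 + 14)/(-18) = -√9*(-1)/18 = -3*(-1)/18 = -1*(-⅙) = ⅙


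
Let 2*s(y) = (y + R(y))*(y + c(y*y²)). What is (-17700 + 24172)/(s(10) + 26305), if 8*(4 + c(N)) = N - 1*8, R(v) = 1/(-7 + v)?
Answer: 9708/40465 ≈ 0.23991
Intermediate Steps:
c(N) = -5 + N/8 (c(N) = -4 + (N - 1*8)/8 = -4 + (N - 8)/8 = -4 + (-8 + N)/8 = -4 + (-1 + N/8) = -5 + N/8)
s(y) = (y + 1/(-7 + y))*(-5 + y + y³/8)/2 (s(y) = ((y + 1/(-7 + y))*(y + (-5 + (y*y²)/8)))/2 = ((y + 1/(-7 + y))*(y + (-5 + y³/8)))/2 = ((y + 1/(-7 + y))*(-5 + y + y³/8))/2 = (y + 1/(-7 + y))*(-5 + y + y³/8)/2)
(-17700 + 24172)/(s(10) + 26305) = (-17700 + 24172)/((-40 + 10³ + 8*10 + 10*(-7 + 10)*(-40 + 10³ + 8*10))/(16*(-7 + 10)) + 26305) = 6472/((1/16)*(-40 + 1000 + 80 + 10*3*(-40 + 1000 + 80))/3 + 26305) = 6472/((1/16)*(⅓)*(-40 + 1000 + 80 + 10*3*1040) + 26305) = 6472/((1/16)*(⅓)*(-40 + 1000 + 80 + 31200) + 26305) = 6472/((1/16)*(⅓)*32240 + 26305) = 6472/(2015/3 + 26305) = 6472/(80930/3) = 6472*(3/80930) = 9708/40465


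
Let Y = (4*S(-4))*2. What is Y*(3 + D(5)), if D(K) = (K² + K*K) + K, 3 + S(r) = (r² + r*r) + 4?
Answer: 15312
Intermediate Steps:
S(r) = 1 + 2*r² (S(r) = -3 + ((r² + r*r) + 4) = -3 + ((r² + r²) + 4) = -3 + (2*r² + 4) = -3 + (4 + 2*r²) = 1 + 2*r²)
D(K) = K + 2*K² (D(K) = (K² + K²) + K = 2*K² + K = K + 2*K²)
Y = 264 (Y = (4*(1 + 2*(-4)²))*2 = (4*(1 + 2*16))*2 = (4*(1 + 32))*2 = (4*33)*2 = 132*2 = 264)
Y*(3 + D(5)) = 264*(3 + 5*(1 + 2*5)) = 264*(3 + 5*(1 + 10)) = 264*(3 + 5*11) = 264*(3 + 55) = 264*58 = 15312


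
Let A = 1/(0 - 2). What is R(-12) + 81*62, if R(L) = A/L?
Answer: 120529/24 ≈ 5022.0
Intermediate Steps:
A = -½ (A = 1/(-2) = -½ ≈ -0.50000)
R(L) = -1/(2*L)
R(-12) + 81*62 = -½/(-12) + 81*62 = -½*(-1/12) + 5022 = 1/24 + 5022 = 120529/24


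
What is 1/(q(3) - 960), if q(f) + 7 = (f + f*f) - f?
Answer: -1/958 ≈ -0.0010438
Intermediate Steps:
q(f) = -7 + f**2 (q(f) = -7 + ((f + f*f) - f) = -7 + ((f + f**2) - f) = -7 + f**2)
1/(q(3) - 960) = 1/((-7 + 3**2) - 960) = 1/((-7 + 9) - 960) = 1/(2 - 960) = 1/(-958) = -1/958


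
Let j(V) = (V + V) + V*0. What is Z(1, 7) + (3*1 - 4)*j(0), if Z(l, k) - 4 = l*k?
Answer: 11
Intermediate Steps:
Z(l, k) = 4 + k*l (Z(l, k) = 4 + l*k = 4 + k*l)
j(V) = 2*V (j(V) = 2*V + 0 = 2*V)
Z(1, 7) + (3*1 - 4)*j(0) = (4 + 7*1) + (3*1 - 4)*(2*0) = (4 + 7) + (3 - 4)*0 = 11 - 1*0 = 11 + 0 = 11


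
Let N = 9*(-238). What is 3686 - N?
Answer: 5828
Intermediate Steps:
N = -2142
3686 - N = 3686 - 1*(-2142) = 3686 + 2142 = 5828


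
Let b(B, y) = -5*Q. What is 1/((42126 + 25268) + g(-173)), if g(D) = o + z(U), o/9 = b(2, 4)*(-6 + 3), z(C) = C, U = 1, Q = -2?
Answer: 1/67125 ≈ 1.4898e-5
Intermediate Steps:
b(B, y) = 10 (b(B, y) = -5*(-2) = 10)
o = -270 (o = 9*(10*(-6 + 3)) = 9*(10*(-3)) = 9*(-30) = -270)
g(D) = -269 (g(D) = -270 + 1 = -269)
1/((42126 + 25268) + g(-173)) = 1/((42126 + 25268) - 269) = 1/(67394 - 269) = 1/67125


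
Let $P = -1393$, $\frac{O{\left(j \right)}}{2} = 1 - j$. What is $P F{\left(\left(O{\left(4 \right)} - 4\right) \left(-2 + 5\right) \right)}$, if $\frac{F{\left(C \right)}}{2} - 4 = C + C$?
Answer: $156016$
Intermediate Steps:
$O{\left(j \right)} = 2 - 2 j$ ($O{\left(j \right)} = 2 \left(1 - j\right) = 2 - 2 j$)
$F{\left(C \right)} = 8 + 4 C$ ($F{\left(C \right)} = 8 + 2 \left(C + C\right) = 8 + 2 \cdot 2 C = 8 + 4 C$)
$P F{\left(\left(O{\left(4 \right)} - 4\right) \left(-2 + 5\right) \right)} = - 1393 \left(8 + 4 \left(\left(2 - 8\right) - 4\right) \left(-2 + 5\right)\right) = - 1393 \left(8 + 4 \left(\left(2 - 8\right) - 4\right) 3\right) = - 1393 \left(8 + 4 \left(-6 - 4\right) 3\right) = - 1393 \left(8 + 4 \left(\left(-10\right) 3\right)\right) = - 1393 \left(8 + 4 \left(-30\right)\right) = - 1393 \left(8 - 120\right) = \left(-1393\right) \left(-112\right) = 156016$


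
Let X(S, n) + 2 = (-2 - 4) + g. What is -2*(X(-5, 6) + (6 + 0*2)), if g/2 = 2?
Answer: -4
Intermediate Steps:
g = 4 (g = 2*2 = 4)
X(S, n) = -4 (X(S, n) = -2 + ((-2 - 4) + 4) = -2 + (-6 + 4) = -2 - 2 = -4)
-2*(X(-5, 6) + (6 + 0*2)) = -2*(-4 + (6 + 0*2)) = -2*(-4 + (6 + 0)) = -2*(-4 + 6) = -2*2 = -4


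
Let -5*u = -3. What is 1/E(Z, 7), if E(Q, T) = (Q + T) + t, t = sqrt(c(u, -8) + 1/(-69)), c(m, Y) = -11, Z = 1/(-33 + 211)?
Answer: 15315654/131375461 - 63368*I*sqrt(13110)/131375461 ≈ 0.11658 - 0.055228*I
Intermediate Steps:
u = 3/5 (u = -1/5*(-3) = 3/5 ≈ 0.60000)
Z = 1/178 ≈ 0.0056180
t = 2*I*sqrt(13110)/69 (t = sqrt(-11 + 1/(-69)) = sqrt(-11 - 1/69) = sqrt(-760/69) = 2*I*sqrt(13110)/69 ≈ 3.3188*I)
E(Q, T) = Q + T + 2*I*sqrt(13110)/69 (E(Q, T) = (Q + T) + 2*I*sqrt(13110)/69 = Q + T + 2*I*sqrt(13110)/69)
1/E(Z, 7) = 1/(1/178 + 7 + 2*I*sqrt(13110)/69) = 1/(1247/178 + 2*I*sqrt(13110)/69)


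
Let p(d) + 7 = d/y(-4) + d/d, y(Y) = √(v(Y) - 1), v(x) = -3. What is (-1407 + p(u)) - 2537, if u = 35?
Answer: -3950 - 35*I/2 ≈ -3950.0 - 17.5*I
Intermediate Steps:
y(Y) = 2*I (y(Y) = √(-3 - 1) = √(-4) = 2*I)
p(d) = -6 - I*d/2 (p(d) = -7 + (d/((2*I)) + d/d) = -7 + (d*(-I/2) + 1) = -7 + (-I*d/2 + 1) = -7 + (1 - I*d/2) = -6 - I*d/2)
(-1407 + p(u)) - 2537 = (-1407 + (-6 - ½*I*35)) - 2537 = (-1407 + (-6 - 35*I/2)) - 2537 = (-1413 - 35*I/2) - 2537 = -3950 - 35*I/2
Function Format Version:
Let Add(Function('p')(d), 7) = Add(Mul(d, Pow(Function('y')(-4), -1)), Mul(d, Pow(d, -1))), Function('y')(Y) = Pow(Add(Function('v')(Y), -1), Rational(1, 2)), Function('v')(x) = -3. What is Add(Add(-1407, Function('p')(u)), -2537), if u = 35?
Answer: Add(-3950, Mul(Rational(-35, 2), I)) ≈ Add(-3950.0, Mul(-17.500, I))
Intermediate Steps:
Function('y')(Y) = Mul(2, I) (Function('y')(Y) = Pow(Add(-3, -1), Rational(1, 2)) = Pow(-4, Rational(1, 2)) = Mul(2, I))
Function('p')(d) = Add(-6, Mul(Rational(-1, 2), I, d)) (Function('p')(d) = Add(-7, Add(Mul(d, Pow(Mul(2, I), -1)), Mul(d, Pow(d, -1)))) = Add(-7, Add(Mul(d, Mul(Rational(-1, 2), I)), 1)) = Add(-7, Add(Mul(Rational(-1, 2), I, d), 1)) = Add(-7, Add(1, Mul(Rational(-1, 2), I, d))) = Add(-6, Mul(Rational(-1, 2), I, d)))
Add(Add(-1407, Function('p')(u)), -2537) = Add(Add(-1407, Add(-6, Mul(Rational(-1, 2), I, 35))), -2537) = Add(Add(-1407, Add(-6, Mul(Rational(-35, 2), I))), -2537) = Add(Add(-1413, Mul(Rational(-35, 2), I)), -2537) = Add(-3950, Mul(Rational(-35, 2), I))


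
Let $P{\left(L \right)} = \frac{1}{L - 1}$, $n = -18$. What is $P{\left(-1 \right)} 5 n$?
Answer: $45$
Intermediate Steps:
$P{\left(L \right)} = \frac{1}{-1 + L}$
$P{\left(-1 \right)} 5 n = \frac{1}{-1 - 1} \cdot 5 \left(-18\right) = \frac{1}{-2} \cdot 5 \left(-18\right) = \left(- \frac{1}{2}\right) 5 \left(-18\right) = \left(- \frac{5}{2}\right) \left(-18\right) = 45$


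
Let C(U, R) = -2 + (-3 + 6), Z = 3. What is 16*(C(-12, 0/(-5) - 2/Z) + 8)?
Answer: 144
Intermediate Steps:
C(U, R) = 1 (C(U, R) = -2 + 3 = 1)
16*(C(-12, 0/(-5) - 2/Z) + 8) = 16*(1 + 8) = 16*9 = 144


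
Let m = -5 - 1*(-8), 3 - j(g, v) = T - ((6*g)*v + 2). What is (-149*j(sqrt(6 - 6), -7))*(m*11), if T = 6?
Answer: 4917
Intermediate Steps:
j(g, v) = -1 + 6*g*v (j(g, v) = 3 - (6 - ((6*g)*v + 2)) = 3 - (6 - (6*g*v + 2)) = 3 - (6 - (2 + 6*g*v)) = 3 - (6 + (-2 - 6*g*v)) = 3 - (4 - 6*g*v) = 3 + (-4 + 6*g*v) = -1 + 6*g*v)
m = 3 (m = -5 + 8 = 3)
(-149*j(sqrt(6 - 6), -7))*(m*11) = (-149*(-1 + 6*sqrt(6 - 6)*(-7)))*(3*11) = -149*(-1 + 6*sqrt(0)*(-7))*33 = -149*(-1 + 6*0*(-7))*33 = -149*(-1 + 0)*33 = -149*(-1)*33 = 149*33 = 4917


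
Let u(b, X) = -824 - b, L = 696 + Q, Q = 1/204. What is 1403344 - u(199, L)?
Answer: 1404367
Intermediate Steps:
Q = 1/204 ≈ 0.0049020
L = 141985/204 (L = 696 + 1/204 = 141985/204 ≈ 696.00)
1403344 - u(199, L) = 1403344 - (-824 - 1*199) = 1403344 - (-824 - 199) = 1403344 - 1*(-1023) = 1403344 + 1023 = 1404367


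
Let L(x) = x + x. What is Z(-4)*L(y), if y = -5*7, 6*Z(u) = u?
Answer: 140/3 ≈ 46.667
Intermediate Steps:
Z(u) = u/6
y = -35
L(x) = 2*x
Z(-4)*L(y) = ((⅙)*(-4))*(2*(-35)) = -⅔*(-70) = 140/3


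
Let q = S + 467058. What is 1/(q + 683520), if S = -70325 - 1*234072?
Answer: 1/846181 ≈ 1.1818e-6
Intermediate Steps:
S = -304397 (S = -70325 - 234072 = -304397)
q = 162661 (q = -304397 + 467058 = 162661)
1/(q + 683520) = 1/(162661 + 683520) = 1/846181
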